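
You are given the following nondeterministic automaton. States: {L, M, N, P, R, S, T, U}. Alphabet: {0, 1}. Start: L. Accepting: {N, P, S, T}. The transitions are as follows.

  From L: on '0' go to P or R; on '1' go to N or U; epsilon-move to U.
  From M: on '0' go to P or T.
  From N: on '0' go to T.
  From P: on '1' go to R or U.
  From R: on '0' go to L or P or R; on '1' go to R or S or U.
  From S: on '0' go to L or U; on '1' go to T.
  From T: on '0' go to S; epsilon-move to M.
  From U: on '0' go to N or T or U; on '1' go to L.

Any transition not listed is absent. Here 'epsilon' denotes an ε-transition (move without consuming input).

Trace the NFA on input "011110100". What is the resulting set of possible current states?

{L, M, N, P, R, S, T, U}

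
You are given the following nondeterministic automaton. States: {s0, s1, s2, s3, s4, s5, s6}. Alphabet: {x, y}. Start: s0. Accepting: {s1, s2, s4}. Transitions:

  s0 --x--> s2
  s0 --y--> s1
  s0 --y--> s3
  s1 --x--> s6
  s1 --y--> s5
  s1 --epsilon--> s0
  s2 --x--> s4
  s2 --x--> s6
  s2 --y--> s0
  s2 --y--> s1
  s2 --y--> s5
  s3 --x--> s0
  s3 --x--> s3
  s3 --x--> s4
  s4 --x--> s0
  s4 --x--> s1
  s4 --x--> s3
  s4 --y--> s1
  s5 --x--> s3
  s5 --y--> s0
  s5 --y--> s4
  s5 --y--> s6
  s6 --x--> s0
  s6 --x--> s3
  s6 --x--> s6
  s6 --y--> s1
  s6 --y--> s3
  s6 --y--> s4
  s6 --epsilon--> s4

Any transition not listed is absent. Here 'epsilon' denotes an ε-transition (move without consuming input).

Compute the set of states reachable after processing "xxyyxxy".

{s0, s1, s3, s4, s5}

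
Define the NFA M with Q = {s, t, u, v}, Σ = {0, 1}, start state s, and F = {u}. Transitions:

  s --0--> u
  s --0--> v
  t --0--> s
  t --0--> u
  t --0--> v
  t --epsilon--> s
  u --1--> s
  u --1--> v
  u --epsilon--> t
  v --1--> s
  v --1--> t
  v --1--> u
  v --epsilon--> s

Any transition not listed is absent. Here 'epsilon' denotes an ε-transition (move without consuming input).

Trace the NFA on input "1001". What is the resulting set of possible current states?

Start in {s}.
Read '1': s→∅; now ∅.
The set is empty and remains empty for the remaining 3 symbols.

∅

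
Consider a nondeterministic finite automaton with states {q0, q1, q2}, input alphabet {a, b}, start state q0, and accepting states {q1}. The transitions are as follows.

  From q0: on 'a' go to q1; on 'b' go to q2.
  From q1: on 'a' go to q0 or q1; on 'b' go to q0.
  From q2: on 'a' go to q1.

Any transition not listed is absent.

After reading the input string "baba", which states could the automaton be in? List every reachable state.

{q1}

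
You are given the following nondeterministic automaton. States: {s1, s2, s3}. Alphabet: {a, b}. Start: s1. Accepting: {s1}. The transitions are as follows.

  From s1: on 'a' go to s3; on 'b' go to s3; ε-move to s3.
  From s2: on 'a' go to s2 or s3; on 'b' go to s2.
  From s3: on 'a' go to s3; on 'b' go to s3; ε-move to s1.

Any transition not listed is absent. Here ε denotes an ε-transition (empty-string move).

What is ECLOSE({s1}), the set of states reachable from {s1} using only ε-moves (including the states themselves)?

Begin with {s1}.
ε-move s1 → s3; add s3.

{s1, s3}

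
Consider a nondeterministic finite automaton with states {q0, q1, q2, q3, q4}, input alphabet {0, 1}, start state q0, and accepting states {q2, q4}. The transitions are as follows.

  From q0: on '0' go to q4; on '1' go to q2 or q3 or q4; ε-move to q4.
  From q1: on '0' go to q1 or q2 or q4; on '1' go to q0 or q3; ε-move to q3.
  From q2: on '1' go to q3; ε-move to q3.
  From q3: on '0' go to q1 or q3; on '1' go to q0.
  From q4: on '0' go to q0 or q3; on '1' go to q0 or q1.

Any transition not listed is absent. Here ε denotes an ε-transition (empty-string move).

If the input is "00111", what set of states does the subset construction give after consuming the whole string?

Start: ε-closure({q0}) = {q0, q4}.
Read '0': {q0, q4} → {q0, q3, q4}.
Read '0': {q0, q3, q4} → {q0, q1, q3, q4}.
Read '1': {q0, q1, q3, q4} → {q0, q1, q2, q3, q4}.
Read '1': {q0, q1, q2, q3, q4} → {q0, q1, q2, q3, q4}.
Read '1': {q0, q1, q2, q3, q4} → {q0, q1, q2, q3, q4}.

{q0, q1, q2, q3, q4}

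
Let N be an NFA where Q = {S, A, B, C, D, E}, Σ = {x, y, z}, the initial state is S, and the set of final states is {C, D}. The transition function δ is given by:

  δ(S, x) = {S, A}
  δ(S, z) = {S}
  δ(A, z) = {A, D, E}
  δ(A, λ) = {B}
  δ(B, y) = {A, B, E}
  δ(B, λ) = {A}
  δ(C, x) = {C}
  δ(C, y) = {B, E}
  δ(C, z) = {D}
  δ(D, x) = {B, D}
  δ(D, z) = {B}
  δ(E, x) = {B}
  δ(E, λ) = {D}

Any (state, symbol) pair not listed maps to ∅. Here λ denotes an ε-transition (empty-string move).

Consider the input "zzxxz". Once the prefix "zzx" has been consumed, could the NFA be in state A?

Start in {S}.
Read 'z': S→{S}; now {S}.
Read 'z': S→{S}; now {S}.
Read 'x': S→{S, A}; union {S, A}; ε-closure = {S, A, B}.
State A is in {S, A, B}.

Yes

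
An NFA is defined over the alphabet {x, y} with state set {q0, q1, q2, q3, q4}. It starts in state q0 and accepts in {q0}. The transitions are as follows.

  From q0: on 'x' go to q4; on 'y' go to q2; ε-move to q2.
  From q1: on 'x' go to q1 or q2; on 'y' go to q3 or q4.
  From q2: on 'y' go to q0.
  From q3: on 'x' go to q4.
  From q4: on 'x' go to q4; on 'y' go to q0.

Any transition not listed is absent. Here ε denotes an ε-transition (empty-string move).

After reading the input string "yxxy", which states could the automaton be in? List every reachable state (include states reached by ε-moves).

Start: ε-closure({q0}) = {q0, q2}.
Read 'y': q0→{q2}, q2→{q0}; now {q0, q2}.
Read 'x': q0→{q4}, q2→∅; now {q4}.
Read 'x': q4→{q4}; now {q4}.
Read 'y': q4→{q0}; union {q0}; ε-closure = {q0, q2}.

{q0, q2}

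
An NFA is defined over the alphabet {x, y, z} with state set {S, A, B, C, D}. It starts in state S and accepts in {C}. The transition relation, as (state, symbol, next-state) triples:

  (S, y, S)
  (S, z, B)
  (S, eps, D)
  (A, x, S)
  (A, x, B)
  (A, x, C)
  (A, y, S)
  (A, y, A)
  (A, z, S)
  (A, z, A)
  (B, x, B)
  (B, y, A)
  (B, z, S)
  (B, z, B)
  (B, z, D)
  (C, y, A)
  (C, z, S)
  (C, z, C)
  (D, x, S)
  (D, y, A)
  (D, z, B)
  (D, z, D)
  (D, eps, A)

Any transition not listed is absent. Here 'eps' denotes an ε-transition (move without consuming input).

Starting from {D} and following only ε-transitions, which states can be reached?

{A, D}

Begin with {D}.
ε-move D → A; add A.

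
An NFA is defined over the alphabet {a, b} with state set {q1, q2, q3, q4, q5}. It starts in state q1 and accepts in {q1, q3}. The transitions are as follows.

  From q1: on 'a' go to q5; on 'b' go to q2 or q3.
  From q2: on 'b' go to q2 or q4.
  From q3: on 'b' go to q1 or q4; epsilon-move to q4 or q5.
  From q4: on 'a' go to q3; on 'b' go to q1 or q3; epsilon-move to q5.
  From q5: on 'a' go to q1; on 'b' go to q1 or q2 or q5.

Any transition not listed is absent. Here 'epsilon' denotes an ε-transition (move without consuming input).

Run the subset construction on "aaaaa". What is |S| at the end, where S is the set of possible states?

1

Start in {q1}.
Read 'a': {q1} → {q5}.
Read 'a': {q5} → {q1}.
Read 'a': {q1} → {q5}.
Read 'a': {q5} → {q1}.
Read 'a': {q1} → {q5}.
That set has 1 state.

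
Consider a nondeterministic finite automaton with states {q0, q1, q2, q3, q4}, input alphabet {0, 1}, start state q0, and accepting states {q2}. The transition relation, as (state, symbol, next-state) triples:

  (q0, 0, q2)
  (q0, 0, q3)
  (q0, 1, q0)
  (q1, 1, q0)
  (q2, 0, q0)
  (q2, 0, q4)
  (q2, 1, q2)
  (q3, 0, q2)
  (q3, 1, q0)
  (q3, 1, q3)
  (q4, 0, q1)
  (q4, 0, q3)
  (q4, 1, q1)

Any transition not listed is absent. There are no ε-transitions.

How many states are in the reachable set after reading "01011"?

Start in {q0}.
Read '0': q0→{q2, q3}; now {q2, q3}.
Read '1': q2→{q2}, q3→{q0, q3}; now {q0, q2, q3}.
Read '0': q0→{q2, q3}, q2→{q0, q4}, q3→{q2}; now {q0, q2, q3, q4}.
Read '1': q0→{q0}, q2→{q2}, q3→{q0, q3}, q4→{q1}; now {q0, q1, q2, q3}.
Read '1': q0→{q0}, q1→{q0}, q2→{q2}, q3→{q0, q3}; now {q0, q2, q3}.
That set has 3 states.

3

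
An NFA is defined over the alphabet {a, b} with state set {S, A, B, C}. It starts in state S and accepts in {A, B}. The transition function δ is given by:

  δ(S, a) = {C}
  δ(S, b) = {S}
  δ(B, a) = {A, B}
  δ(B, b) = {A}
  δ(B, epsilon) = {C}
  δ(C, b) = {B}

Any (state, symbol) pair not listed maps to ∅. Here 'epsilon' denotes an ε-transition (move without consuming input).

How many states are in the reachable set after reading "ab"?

2

Start in {S}.
Read 'a': {S} → {C}.
Read 'b': {C} → {B, C}.
That set has 2 states.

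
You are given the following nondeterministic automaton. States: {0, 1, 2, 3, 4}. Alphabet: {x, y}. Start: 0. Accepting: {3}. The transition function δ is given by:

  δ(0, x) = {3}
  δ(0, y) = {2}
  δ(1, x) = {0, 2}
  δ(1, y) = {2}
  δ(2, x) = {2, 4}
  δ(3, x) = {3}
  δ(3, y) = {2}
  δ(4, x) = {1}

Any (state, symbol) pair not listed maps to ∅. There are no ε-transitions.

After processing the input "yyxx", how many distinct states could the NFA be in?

Start in {0}.
Read 'y': 0→{2}; now {2}.
Read 'y': 2→∅; now ∅.
The set is empty and remains empty for the remaining 2 symbols.
That set has 0 states.

0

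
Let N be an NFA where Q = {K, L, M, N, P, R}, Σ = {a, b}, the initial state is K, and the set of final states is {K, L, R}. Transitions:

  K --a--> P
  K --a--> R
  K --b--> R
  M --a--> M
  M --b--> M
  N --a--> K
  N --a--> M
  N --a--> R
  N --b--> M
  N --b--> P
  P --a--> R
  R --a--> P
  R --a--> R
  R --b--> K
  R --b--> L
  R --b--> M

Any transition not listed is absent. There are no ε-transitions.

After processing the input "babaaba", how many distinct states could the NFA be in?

Start in {K}.
Read 'b': {K} → {R}.
Read 'a': {R} → {P, R}.
Read 'b': {P, R} → {K, L, M}.
Read 'a': {K, L, M} → {M, P, R}.
Read 'a': {M, P, R} → {M, P, R}.
Read 'b': {M, P, R} → {K, L, M}.
Read 'a': {K, L, M} → {M, P, R}.
That set has 3 states.

3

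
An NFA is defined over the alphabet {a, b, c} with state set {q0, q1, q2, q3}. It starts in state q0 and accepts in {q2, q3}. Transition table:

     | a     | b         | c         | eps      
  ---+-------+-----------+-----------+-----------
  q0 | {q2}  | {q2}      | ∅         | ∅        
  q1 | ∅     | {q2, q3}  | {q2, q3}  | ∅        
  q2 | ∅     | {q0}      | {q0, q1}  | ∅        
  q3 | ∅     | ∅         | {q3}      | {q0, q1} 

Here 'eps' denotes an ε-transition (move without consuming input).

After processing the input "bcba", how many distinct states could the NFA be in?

Start in {q0}.
Read 'b': {q0} → {q2}.
Read 'c': {q2} → {q0, q1}.
Read 'b': {q0, q1} → {q0, q1, q2, q3}.
Read 'a': {q0, q1, q2, q3} → {q2}.
That set has 1 state.

1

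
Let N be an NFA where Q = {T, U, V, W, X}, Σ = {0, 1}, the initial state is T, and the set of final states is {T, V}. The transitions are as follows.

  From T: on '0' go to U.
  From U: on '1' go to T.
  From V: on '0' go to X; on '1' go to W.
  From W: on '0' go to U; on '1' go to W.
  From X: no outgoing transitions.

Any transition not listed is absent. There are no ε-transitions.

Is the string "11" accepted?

No

Start in {T}.
Read '1': {T} → ∅.
The set is empty and remains empty for the remaining 1 symbol.
The final set ∅ contains no accepting state.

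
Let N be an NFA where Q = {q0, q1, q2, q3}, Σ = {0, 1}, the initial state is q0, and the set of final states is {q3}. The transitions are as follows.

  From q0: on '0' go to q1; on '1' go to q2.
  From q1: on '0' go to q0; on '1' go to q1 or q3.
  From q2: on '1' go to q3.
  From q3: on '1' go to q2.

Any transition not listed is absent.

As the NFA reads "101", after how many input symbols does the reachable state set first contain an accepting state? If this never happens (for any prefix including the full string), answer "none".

Start in {q0}.
Read '1': q0→{q2}; now {q2}.
Read '0': q2→∅; now ∅.
The set is empty and remains empty for the remaining 1 symbol.
No reachable set along the way intersects F.

none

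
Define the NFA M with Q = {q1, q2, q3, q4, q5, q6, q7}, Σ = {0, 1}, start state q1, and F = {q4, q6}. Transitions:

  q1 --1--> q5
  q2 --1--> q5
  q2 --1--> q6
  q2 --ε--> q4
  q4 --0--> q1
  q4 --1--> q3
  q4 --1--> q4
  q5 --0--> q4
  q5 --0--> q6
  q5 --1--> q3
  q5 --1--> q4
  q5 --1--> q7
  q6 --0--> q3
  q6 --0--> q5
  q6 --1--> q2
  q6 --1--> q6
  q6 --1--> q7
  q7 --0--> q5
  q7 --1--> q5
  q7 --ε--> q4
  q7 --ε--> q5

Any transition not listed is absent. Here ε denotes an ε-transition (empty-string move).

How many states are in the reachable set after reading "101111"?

Start in {q1}.
Read '1': {q1} → {q5}.
Read '0': {q5} → {q4, q6}.
Read '1': {q4, q6} → {q2, q3, q4, q5, q6, q7}.
Read '1': {q2, q3, q4, q5, q6, q7} → {q2, q3, q4, q5, q6, q7}.
Read '1': {q2, q3, q4, q5, q6, q7} → {q2, q3, q4, q5, q6, q7}.
Read '1': {q2, q3, q4, q5, q6, q7} → {q2, q3, q4, q5, q6, q7}.
That set has 6 states.

6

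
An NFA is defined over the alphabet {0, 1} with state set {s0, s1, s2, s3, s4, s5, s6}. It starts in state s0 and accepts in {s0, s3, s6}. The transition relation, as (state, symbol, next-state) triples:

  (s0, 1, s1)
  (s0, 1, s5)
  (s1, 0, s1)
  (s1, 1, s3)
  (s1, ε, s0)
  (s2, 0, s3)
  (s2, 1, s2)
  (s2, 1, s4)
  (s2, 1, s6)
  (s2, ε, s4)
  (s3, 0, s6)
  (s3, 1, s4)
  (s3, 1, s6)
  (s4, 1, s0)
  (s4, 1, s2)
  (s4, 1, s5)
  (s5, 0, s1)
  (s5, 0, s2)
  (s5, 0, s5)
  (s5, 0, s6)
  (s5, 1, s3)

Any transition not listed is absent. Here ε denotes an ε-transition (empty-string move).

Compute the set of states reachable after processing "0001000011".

∅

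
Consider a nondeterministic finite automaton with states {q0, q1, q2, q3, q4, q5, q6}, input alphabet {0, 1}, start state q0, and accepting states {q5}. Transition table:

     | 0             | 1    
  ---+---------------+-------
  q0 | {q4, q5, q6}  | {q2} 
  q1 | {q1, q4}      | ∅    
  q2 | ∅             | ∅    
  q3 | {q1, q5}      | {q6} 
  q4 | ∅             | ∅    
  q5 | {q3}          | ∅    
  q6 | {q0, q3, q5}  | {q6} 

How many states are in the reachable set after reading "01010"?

Start in {q0}.
Read '0': q0→{q4, q5, q6}; now {q4, q5, q6}.
Read '1': q4→∅, q5→∅, q6→{q6}; now {q6}.
Read '0': q6→{q0, q3, q5}; now {q0, q3, q5}.
Read '1': q0→{q2}, q3→{q6}, q5→∅; now {q2, q6}.
Read '0': q2→∅, q6→{q0, q3, q5}; now {q0, q3, q5}.
That set has 3 states.

3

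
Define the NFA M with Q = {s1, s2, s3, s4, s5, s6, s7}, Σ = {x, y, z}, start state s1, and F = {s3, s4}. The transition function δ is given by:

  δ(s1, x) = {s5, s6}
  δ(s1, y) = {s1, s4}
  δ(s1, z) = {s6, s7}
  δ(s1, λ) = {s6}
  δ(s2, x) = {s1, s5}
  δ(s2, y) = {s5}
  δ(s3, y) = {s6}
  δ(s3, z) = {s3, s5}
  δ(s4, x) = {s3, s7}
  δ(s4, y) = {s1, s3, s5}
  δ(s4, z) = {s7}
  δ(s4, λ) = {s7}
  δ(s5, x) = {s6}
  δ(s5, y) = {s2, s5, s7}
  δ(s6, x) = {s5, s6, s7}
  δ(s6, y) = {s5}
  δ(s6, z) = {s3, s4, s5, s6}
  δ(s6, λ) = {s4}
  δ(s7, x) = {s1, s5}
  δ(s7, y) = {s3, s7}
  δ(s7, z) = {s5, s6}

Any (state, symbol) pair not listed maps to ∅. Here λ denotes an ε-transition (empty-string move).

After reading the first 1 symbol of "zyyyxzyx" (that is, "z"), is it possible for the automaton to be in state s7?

Yes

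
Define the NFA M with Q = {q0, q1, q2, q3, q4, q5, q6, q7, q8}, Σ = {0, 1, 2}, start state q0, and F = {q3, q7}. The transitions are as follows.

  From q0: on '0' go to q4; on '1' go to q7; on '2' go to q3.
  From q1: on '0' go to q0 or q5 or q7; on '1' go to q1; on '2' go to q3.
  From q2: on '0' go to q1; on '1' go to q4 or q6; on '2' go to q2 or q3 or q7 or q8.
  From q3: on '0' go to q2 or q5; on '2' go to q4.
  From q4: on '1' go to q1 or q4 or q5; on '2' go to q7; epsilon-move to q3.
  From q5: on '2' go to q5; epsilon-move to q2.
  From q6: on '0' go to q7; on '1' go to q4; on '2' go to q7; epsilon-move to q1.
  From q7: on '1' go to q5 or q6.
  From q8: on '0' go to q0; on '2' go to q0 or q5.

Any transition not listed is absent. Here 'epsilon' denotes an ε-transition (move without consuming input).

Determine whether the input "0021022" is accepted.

Start in {q0}.
Read '0': {q0} → {q3, q4}.
Read '0': {q3, q4} → {q2, q5}.
Read '2': {q2, q5} → {q2, q3, q5, q7, q8}.
Read '1': {q2, q3, q5, q7, q8} → {q1, q2, q3, q4, q5, q6}.
Read '0': {q1, q2, q3, q4, q5, q6} → {q0, q1, q2, q5, q7}.
Read '2': {q0, q1, q2, q5, q7} → {q2, q3, q5, q7, q8}.
Read '2': {q2, q3, q5, q7, q8} → {q0, q2, q3, q4, q5, q7, q8}.
The final set {q0, q2, q3, q4, q5, q7, q8} contains the accepting states q3, q7.

Yes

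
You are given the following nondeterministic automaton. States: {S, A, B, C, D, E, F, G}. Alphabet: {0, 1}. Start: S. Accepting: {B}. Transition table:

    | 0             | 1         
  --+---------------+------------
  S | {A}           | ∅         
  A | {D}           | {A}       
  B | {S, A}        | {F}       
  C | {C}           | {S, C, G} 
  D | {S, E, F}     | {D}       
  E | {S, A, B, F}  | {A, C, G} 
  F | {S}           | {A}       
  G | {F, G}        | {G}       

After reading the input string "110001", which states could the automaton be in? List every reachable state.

∅

Start in {S}.
Read '1': {S} → ∅.
The set is empty and remains empty for the remaining 5 symbols.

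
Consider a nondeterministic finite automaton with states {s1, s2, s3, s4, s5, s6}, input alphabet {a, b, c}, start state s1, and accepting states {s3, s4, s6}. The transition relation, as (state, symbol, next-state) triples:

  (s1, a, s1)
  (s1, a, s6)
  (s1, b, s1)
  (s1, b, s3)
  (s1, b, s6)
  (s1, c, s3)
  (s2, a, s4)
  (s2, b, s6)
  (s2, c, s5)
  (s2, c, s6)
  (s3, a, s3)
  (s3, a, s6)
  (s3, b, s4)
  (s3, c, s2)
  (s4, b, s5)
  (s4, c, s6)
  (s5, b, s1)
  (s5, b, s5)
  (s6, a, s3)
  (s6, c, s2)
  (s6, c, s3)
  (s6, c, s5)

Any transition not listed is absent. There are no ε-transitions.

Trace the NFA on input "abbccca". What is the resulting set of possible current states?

Start in {s1}.
Read 'a': {s1} → {s1, s6}.
Read 'b': {s1, s6} → {s1, s3, s6}.
Read 'b': {s1, s3, s6} → {s1, s3, s4, s6}.
Read 'c': {s1, s3, s4, s6} → {s2, s3, s5, s6}.
Read 'c': {s2, s3, s5, s6} → {s2, s3, s5, s6}.
Read 'c': {s2, s3, s5, s6} → {s2, s3, s5, s6}.
Read 'a': {s2, s3, s5, s6} → {s3, s4, s6}.

{s3, s4, s6}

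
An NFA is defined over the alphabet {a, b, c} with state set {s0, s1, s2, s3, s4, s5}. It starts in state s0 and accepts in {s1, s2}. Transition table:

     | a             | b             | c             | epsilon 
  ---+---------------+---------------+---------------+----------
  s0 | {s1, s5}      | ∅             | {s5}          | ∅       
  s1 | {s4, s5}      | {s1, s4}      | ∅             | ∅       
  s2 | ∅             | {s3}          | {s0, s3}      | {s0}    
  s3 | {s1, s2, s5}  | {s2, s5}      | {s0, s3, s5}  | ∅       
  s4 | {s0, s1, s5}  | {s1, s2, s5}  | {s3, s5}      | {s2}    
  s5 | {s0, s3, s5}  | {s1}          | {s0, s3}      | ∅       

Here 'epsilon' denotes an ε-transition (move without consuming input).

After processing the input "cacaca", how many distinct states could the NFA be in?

Start in {s0}.
Read 'c': s0→{s5}; now {s5}.
Read 'a': s5→{s0, s3, s5}; now {s0, s3, s5}.
Read 'c': s0→{s5}, s3→{s0, s3, s5}, s5→{s0, s3}; now {s0, s3, s5}.
Read 'a': s0→{s1, s5}, s3→{s1, s2, s5}, s5→{s0, s3, s5}; now {s0, s1, s2, s3, s5}.
Read 'c': s0→{s5}, s1→∅, s2→{s0, s3}, s3→{s0, s3, s5}, s5→{s0, s3}; now {s0, s3, s5}.
Read 'a': s0→{s1, s5}, s3→{s1, s2, s5}, s5→{s0, s3, s5}; now {s0, s1, s2, s3, s5}.
That set has 5 states.

5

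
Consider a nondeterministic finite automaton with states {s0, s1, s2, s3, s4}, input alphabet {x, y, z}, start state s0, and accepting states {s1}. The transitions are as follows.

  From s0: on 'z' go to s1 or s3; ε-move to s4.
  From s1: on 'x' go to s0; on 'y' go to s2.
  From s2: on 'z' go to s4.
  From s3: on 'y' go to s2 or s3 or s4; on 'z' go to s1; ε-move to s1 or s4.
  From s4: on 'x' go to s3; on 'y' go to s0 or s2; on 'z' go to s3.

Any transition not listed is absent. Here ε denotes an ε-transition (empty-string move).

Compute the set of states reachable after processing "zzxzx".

{s0, s1, s3, s4}

Start: ε-closure({s0}) = {s0, s4}.
Read 'z': {s0, s4} → {s1, s3, s4}.
Read 'z': {s1, s3, s4} → {s1, s3, s4}.
Read 'x': {s1, s3, s4} → {s0, s1, s3, s4}.
Read 'z': {s0, s1, s3, s4} → {s1, s3, s4}.
Read 'x': {s1, s3, s4} → {s0, s1, s3, s4}.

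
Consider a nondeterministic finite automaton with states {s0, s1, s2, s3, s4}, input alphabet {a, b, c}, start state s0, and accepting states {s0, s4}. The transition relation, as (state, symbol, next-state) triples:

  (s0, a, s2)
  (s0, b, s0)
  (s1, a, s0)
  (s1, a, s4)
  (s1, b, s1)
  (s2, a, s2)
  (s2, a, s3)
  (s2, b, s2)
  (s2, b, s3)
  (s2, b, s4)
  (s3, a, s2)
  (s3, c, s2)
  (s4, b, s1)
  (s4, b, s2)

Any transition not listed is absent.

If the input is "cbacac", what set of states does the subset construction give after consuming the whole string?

Start in {s0}.
Read 'c': {s0} → ∅.
The set is empty and remains empty for the remaining 5 symbols.

∅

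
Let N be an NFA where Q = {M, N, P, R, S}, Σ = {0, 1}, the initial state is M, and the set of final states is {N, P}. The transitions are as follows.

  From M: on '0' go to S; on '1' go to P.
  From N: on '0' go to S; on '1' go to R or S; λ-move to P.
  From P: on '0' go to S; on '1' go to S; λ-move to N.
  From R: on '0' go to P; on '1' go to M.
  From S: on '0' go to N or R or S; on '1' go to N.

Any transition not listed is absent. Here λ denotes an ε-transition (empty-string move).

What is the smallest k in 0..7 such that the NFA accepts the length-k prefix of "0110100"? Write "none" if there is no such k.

Start in {M}.
Read '0': {M} → {S}.
Read '1': {S} → {N, P}.
None of the earlier sets intersect F, but {N, P} does.

2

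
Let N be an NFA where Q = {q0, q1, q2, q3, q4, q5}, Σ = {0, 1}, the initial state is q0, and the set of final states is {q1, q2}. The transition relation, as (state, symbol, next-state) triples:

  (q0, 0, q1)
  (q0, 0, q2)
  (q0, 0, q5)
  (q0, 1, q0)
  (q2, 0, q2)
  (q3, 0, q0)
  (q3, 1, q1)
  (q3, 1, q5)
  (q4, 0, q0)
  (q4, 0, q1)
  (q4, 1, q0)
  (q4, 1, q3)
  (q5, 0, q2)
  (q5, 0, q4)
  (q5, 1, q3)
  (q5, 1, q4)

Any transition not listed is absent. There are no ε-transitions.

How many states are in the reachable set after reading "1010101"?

2

Start in {q0}.
Read '1': {q0} → {q0}.
Read '0': {q0} → {q1, q2, q5}.
Read '1': {q1, q2, q5} → {q3, q4}.
Read '0': {q3, q4} → {q0, q1}.
Read '1': {q0, q1} → {q0}.
Read '0': {q0} → {q1, q2, q5}.
Read '1': {q1, q2, q5} → {q3, q4}.
That set has 2 states.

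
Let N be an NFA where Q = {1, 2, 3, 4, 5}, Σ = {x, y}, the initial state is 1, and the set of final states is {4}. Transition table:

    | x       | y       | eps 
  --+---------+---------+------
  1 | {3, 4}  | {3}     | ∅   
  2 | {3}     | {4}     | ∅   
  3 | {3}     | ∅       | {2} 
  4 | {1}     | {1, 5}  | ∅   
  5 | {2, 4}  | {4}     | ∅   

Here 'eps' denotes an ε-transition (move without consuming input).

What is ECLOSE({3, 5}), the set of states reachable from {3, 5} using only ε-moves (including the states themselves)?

{2, 3, 5}

Begin with {3, 5}.
ε-move 3 → 2; add 2.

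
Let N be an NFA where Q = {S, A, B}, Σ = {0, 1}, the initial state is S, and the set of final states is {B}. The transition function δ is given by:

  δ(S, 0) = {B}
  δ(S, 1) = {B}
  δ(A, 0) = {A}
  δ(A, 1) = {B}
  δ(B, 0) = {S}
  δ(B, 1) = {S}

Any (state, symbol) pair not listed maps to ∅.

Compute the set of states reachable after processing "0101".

Start in {S}.
Read '0': S→{B}; now {B}.
Read '1': B→{S}; now {S}.
Read '0': S→{B}; now {B}.
Read '1': B→{S}; now {S}.

{S}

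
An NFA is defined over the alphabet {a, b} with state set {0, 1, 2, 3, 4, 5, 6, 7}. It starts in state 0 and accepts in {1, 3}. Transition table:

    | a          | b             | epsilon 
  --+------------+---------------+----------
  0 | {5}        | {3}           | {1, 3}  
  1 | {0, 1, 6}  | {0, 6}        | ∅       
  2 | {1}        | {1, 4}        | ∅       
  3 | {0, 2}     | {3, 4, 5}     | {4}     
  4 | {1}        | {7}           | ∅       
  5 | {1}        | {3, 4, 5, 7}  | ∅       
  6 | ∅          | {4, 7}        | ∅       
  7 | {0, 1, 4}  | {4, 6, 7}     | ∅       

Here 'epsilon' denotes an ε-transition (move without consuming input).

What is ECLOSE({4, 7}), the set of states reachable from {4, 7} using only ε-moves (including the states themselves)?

Begin with {4, 7}.
No ε-moves leave this set, so the closure equals the set itself.

{4, 7}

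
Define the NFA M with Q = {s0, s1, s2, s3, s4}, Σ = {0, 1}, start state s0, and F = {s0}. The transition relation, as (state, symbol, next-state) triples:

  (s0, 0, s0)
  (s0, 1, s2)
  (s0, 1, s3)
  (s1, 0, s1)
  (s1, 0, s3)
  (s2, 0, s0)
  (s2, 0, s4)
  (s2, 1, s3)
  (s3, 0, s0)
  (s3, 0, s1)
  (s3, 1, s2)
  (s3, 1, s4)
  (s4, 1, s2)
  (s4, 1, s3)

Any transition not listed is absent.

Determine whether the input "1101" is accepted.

Start in {s0}.
Read '1': {s0} → {s2, s3}.
Read '1': {s2, s3} → {s2, s3, s4}.
Read '0': {s2, s3, s4} → {s0, s1, s4}.
Read '1': {s0, s1, s4} → {s2, s3}.
The final set {s2, s3} contains no accepting state.

No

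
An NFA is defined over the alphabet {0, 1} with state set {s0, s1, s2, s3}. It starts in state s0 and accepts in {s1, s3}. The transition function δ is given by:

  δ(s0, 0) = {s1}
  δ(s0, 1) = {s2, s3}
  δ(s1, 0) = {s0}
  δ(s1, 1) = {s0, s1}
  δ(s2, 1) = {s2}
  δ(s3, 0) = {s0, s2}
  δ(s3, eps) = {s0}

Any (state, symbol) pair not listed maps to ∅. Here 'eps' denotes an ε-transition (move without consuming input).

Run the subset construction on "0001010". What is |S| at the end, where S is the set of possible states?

Start in {s0}.
Read '0': s0→{s1}; now {s1}.
Read '0': s1→{s0}; now {s0}.
Read '0': s0→{s1}; now {s1}.
Read '1': s1→{s0, s1}; now {s0, s1}.
Read '0': s0→{s1}, s1→{s0}; now {s0, s1}.
Read '1': s0→{s2, s3}, s1→{s0, s1}; now {s0, s1, s2, s3}.
Read '0': s0→{s1}, s1→{s0}, s2→∅, s3→{s0, s2}; now {s0, s1, s2}.
That set has 3 states.

3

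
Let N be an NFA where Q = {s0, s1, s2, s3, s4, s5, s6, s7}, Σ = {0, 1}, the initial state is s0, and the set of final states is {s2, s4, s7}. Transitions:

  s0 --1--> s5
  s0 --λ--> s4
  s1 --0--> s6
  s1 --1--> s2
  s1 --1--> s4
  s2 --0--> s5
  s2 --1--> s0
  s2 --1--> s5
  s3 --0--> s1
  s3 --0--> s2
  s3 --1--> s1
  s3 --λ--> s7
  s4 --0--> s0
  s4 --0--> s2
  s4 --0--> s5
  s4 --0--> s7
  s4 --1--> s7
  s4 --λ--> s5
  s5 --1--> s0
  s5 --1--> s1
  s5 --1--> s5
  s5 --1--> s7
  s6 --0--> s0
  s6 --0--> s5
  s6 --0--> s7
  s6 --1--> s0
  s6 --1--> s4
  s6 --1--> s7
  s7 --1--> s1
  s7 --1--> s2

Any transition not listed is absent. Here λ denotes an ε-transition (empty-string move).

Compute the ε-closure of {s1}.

{s1}

Begin with {s1}.
No ε-moves leave this set, so the closure equals the set itself.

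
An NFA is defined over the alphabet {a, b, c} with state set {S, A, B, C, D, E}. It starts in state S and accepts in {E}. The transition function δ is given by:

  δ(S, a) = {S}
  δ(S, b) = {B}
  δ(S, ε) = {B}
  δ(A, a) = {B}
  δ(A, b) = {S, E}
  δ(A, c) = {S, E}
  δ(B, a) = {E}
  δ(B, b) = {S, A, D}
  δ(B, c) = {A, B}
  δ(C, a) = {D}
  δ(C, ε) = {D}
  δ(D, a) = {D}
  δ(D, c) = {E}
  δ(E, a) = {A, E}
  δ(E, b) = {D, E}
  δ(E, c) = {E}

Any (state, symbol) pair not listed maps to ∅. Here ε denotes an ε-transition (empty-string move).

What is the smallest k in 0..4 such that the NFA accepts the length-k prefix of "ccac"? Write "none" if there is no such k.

Start: ε-closure({S}) = {S, B}.
Read 'c': {S, B} → {A, B}.
Read 'c': {A, B} → {S, A, B, E}.
None of the earlier sets intersect F, but {S, A, B, E} does.

2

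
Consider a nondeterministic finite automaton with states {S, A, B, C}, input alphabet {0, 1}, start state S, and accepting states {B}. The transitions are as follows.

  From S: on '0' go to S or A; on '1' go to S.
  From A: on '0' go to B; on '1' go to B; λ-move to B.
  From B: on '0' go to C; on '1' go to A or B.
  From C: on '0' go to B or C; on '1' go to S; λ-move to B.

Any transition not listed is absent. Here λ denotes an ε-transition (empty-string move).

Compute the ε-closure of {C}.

Begin with {C}.
ε-move C → B; add B.

{B, C}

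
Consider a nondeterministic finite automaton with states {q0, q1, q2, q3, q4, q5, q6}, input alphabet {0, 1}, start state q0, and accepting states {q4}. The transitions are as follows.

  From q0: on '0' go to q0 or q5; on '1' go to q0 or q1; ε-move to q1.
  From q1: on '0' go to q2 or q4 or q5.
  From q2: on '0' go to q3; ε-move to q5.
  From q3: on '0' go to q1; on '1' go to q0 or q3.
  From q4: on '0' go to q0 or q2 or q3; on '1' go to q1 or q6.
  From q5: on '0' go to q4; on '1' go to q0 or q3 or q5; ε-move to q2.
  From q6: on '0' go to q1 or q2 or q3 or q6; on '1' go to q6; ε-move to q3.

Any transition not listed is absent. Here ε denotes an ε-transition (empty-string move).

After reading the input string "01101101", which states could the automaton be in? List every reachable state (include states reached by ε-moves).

{q0, q1, q2, q3, q5, q6}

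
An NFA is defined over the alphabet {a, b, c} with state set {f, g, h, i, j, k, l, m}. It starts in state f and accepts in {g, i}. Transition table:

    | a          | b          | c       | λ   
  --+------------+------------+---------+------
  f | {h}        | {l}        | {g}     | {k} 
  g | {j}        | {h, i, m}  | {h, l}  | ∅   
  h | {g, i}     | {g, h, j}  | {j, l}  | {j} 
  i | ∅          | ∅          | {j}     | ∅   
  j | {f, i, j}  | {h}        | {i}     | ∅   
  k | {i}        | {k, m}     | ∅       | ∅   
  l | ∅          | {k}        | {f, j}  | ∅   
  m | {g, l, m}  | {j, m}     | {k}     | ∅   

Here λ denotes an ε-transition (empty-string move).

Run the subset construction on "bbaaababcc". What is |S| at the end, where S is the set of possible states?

5

Start: ε-closure({f}) = {f, k}.
Read 'b': {f, k} → {k, l, m}.
Read 'b': {k, l, m} → {j, k, m}.
Read 'a': {j, k, m} → {f, g, i, j, k, l, m}.
Read 'a': {f, g, i, j, k, l, m} → {f, g, h, i, j, k, l, m}.
Read 'a': {f, g, h, i, j, k, l, m} → {f, g, h, i, j, k, l, m}.
Read 'b': {f, g, h, i, j, k, l, m} → {g, h, i, j, k, l, m}.
Read 'a': {g, h, i, j, k, l, m} → {f, g, i, j, k, l, m}.
Read 'b': {f, g, i, j, k, l, m} → {h, i, j, k, l, m}.
Read 'c': {h, i, j, k, l, m} → {f, i, j, k, l}.
Read 'c': {f, i, j, k, l} → {f, g, i, j, k}.
That set has 5 states.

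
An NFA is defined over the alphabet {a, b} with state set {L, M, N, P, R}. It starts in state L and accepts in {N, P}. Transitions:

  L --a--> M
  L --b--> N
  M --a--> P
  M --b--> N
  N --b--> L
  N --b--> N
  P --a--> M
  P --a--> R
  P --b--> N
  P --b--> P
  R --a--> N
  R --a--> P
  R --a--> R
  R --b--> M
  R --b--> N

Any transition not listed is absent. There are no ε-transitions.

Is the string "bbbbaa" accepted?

Yes

Start in {L}.
Read 'b': {L} → {N}.
Read 'b': {N} → {L, N}.
Read 'b': {L, N} → {L, N}.
Read 'b': {L, N} → {L, N}.
Read 'a': {L, N} → {M}.
Read 'a': {M} → {P}.
The final set {P} contains the accepting state P.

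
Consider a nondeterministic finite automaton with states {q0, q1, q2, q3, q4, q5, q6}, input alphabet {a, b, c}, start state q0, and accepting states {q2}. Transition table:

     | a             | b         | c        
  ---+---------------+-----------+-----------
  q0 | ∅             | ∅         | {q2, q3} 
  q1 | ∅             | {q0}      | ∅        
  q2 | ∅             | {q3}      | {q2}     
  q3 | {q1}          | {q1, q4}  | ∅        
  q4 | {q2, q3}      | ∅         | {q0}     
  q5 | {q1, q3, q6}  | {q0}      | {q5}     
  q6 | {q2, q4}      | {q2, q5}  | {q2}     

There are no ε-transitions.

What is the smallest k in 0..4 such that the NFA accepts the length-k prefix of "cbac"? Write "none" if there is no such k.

1

Start in {q0}.
Read 'c': q0→{q2, q3}; now {q2, q3}.
None of the earlier sets intersect F, but {q2, q3} does.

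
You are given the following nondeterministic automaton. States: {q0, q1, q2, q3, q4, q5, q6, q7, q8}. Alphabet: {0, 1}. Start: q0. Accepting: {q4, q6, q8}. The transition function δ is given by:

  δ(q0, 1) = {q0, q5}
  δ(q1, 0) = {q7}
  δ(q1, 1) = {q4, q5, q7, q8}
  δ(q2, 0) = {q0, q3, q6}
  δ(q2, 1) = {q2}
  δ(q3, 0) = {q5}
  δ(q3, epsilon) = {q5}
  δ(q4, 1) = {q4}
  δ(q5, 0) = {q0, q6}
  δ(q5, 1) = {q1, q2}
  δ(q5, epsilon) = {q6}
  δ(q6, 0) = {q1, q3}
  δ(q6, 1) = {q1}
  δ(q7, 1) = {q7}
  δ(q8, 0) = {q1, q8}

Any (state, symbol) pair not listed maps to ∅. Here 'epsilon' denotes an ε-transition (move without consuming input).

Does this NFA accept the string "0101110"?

No

Start in {q0}.
Read '0': {q0} → ∅.
The set is empty and remains empty for the remaining 6 symbols.
The final set ∅ contains no accepting state.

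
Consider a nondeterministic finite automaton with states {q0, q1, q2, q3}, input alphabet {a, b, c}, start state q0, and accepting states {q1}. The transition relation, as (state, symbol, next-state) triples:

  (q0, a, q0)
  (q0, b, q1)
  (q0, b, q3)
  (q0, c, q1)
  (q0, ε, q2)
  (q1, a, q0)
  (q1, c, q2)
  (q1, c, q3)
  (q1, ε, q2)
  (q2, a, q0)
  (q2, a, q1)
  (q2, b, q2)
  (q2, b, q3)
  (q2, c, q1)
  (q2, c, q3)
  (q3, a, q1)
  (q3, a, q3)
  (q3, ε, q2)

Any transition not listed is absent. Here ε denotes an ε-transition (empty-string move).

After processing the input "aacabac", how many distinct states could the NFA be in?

3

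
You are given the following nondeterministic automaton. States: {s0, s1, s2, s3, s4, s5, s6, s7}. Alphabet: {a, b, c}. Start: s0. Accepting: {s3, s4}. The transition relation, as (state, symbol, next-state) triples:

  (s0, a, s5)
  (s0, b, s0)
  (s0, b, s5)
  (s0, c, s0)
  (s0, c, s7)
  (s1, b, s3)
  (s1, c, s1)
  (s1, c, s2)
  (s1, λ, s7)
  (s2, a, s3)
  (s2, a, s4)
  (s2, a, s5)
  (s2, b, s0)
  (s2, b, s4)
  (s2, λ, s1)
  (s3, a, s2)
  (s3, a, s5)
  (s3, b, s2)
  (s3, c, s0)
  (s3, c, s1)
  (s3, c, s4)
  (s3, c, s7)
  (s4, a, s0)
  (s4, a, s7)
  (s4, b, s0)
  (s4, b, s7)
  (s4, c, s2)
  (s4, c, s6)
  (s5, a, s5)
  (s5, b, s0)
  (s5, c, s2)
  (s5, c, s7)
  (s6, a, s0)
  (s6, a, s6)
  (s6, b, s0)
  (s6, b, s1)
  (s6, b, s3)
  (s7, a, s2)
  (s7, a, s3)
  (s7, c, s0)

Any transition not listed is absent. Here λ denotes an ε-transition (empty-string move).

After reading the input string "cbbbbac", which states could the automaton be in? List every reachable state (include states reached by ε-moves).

{s1, s2, s7}

Start in {s0}.
Read 'c': s0→{s0, s7}; now {s0, s7}.
Read 'b': s0→{s0, s5}, s7→∅; now {s0, s5}.
Read 'b': s0→{s0, s5}, s5→{s0}; now {s0, s5}.
Read 'b': s0→{s0, s5}, s5→{s0}; now {s0, s5}.
Read 'b': s0→{s0, s5}, s5→{s0}; now {s0, s5}.
Read 'a': s0→{s5}, s5→{s5}; now {s5}.
Read 'c': s5→{s2, s7}; union {s2, s7}; ε-closure = {s1, s2, s7}.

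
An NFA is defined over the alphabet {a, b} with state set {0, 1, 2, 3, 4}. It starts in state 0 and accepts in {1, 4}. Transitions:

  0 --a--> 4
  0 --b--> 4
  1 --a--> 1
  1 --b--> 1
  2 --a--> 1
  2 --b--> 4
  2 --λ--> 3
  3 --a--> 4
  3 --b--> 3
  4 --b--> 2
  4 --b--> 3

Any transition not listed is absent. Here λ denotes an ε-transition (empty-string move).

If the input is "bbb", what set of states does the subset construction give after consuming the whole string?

Start in {0}.
Read 'b': 0→{4}; now {4}.
Read 'b': 4→{2, 3}; now {2, 3}.
Read 'b': 2→{4}, 3→{3}; now {3, 4}.

{3, 4}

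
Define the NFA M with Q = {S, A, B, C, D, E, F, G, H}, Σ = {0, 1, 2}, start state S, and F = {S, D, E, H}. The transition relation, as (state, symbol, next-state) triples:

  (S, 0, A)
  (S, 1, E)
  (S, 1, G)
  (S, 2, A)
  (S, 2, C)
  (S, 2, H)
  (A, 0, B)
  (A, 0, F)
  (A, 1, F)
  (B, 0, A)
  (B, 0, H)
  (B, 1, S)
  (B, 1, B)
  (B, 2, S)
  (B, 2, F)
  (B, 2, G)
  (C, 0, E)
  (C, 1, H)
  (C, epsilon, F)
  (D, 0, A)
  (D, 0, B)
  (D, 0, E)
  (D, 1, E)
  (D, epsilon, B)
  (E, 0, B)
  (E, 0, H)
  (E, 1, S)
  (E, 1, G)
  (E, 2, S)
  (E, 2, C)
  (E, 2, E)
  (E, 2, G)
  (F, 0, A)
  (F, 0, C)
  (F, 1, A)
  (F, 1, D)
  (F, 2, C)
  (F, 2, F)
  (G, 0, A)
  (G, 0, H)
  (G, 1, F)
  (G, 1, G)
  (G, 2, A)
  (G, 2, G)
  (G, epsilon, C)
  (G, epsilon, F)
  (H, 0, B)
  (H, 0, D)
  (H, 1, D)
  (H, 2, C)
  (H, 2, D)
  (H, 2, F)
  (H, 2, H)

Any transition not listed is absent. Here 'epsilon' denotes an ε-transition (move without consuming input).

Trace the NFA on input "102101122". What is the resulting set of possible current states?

{S, A, B, C, D, E, F, G, H}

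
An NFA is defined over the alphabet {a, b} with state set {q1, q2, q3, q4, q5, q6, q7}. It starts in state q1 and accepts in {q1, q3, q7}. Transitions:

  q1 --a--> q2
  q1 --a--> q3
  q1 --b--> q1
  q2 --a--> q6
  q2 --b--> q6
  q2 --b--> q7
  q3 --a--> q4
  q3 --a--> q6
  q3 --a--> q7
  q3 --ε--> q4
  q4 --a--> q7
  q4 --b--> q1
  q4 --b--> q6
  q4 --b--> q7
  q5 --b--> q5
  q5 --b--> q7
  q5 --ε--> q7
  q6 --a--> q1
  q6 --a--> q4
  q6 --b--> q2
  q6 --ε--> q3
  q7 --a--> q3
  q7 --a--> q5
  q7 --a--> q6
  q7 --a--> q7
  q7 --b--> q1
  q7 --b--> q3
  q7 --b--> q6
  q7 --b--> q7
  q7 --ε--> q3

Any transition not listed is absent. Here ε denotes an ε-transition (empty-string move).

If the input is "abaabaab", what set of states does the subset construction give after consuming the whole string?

{q1, q2, q3, q4, q5, q6, q7}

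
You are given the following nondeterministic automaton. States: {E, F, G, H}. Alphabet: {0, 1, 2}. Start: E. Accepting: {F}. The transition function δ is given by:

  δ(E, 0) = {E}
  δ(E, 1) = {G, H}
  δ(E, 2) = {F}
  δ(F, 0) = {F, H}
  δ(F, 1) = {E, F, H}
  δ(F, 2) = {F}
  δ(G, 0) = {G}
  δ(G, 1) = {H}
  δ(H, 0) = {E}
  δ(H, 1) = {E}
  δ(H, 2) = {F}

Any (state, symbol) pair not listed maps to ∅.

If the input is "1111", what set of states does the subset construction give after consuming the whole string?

Start in {E}.
Read '1': {E} → {G, H}.
Read '1': {G, H} → {E, H}.
Read '1': {E, H} → {E, G, H}.
Read '1': {E, G, H} → {E, G, H}.

{E, G, H}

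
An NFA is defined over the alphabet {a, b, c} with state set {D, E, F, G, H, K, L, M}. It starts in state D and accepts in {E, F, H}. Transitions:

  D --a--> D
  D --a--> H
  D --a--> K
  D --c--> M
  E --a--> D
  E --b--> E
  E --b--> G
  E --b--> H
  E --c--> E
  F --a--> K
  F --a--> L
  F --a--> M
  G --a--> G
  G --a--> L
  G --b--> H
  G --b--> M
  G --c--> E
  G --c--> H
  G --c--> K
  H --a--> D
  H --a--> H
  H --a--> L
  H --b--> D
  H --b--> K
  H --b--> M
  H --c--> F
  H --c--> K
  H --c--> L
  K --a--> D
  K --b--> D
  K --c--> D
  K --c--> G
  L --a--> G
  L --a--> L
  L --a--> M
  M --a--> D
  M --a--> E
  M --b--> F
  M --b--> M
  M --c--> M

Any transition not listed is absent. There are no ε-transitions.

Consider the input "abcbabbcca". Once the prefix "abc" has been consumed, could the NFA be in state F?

No

Start in {D}.
Read 'a': D→{D, H, K}; now {D, H, K}.
Read 'b': D→∅, H→{D, K, M}, K→{D}; now {D, K, M}.
Read 'c': D→{M}, K→{D, G}, M→{M}; now {D, G, M}.
State F is not in {D, G, M}.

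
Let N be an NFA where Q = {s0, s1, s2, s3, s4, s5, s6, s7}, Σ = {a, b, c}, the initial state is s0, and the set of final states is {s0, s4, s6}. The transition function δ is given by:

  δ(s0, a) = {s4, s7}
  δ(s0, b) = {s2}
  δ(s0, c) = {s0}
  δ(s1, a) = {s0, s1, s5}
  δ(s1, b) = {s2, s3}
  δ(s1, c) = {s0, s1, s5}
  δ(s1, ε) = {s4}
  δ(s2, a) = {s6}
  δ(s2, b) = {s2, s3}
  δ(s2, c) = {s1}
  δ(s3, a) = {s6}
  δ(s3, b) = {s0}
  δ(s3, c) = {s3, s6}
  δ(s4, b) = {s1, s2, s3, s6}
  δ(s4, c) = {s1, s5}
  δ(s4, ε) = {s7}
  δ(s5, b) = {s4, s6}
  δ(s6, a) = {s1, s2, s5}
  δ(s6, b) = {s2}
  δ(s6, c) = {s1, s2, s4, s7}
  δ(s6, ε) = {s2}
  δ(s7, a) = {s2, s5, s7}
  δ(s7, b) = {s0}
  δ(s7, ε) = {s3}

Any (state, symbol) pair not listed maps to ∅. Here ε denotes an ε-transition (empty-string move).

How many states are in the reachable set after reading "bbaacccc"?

8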